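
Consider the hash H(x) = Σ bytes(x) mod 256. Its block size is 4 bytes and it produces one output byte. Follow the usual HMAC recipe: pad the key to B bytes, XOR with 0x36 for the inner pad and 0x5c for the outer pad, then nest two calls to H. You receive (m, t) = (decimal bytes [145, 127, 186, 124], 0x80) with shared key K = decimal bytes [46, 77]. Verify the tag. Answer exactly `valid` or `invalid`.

valid

Key decimal bytes [46, 77] = 2e 4d is 2 bytes ≤ B = 4; zero-pad to 4 bytes: K' = 2e 4d 00 00.
K' ⊕ ipad = 18 7b 36 36; K' ⊕ opad = 72 11 5c 5c.
Inner hash: sum = 24+123+54+54+145+127+186+124 = 837; mod 256 = 69 → 45.
Outer hash (recomputed tag): sum = 114+17+92+92+69 = 384; mod 256 = 128 → 80.
Recomputed tag = 80; claimed = 80 → match.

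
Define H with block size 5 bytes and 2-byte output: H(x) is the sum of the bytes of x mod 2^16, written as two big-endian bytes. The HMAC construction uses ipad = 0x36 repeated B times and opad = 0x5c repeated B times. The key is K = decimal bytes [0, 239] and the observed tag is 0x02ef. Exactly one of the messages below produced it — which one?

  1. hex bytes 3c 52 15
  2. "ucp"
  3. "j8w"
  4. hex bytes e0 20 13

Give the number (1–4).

Key decimal bytes [0, 239] = 00 ef is 2 bytes ≤ B = 5; zero-pad to 5 bytes: K' = 00 ef 00 00 00.
K' ⊕ ipad = 36 d9 36 36 36; K' ⊕ opad = 5c b3 5c 5c 5c.
m1: inner = H(36 d9 36 36 36 3c 52 15) = 02 54; tag = H(5c b3 5c 5c 5c 02 54) = 0279
m2: inner = H(36 d9 36 36 36 75 63 70) = 02 f9; tag = H(5c b3 5c 5c 5c 02 f9) = 031e
m3: inner = H(36 d9 36 36 36 6a 38 77) = 02 ca; tag = H(5c b3 5c 5c 5c 02 ca) = 02ef ← matches
m4: inner = H(36 d9 36 36 36 e0 20 13) = 02 c4; tag = H(5c b3 5c 5c 5c 02 c4) = 02e9

3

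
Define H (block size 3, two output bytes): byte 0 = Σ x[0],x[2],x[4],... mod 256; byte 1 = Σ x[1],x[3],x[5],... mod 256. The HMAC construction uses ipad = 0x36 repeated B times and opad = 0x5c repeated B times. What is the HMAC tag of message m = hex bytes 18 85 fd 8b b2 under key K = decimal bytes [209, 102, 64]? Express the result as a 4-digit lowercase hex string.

c0a7

Key decimal bytes [209, 102, 64] = d1 66 40 is exactly B = 3 bytes: K' = d1 66 40.
K' ⊕ ipad = e7 50 76.  K' ⊕ opad = 8d 3a 1c.
Inner input = (K'⊕ipad) ∥ m = e7 50 76 ∥ 18 85 fd 8b b2.
Inner hash: even-index sum = 621 mod 256 = 109; odd-index sum = 535 mod 256 = 23 → 6d 17.
Outer input = (K'⊕opad) ∥ inner = 8d 3a 1c ∥ 6d 17.
Outer hash (tag): even-index sum = 192 mod 256 = 192; odd-index sum = 167 mod 256 = 167 → c0 a7.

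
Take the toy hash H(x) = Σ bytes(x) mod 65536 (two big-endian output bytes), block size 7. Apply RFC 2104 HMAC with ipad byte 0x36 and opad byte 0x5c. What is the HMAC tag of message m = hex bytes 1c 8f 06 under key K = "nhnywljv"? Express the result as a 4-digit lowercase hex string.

03b3

Key "nhnywljv" = 6e 68 6e 79 77 6c 6a 76 is 8 bytes > B = 7, so hash it first: H(key) = 03 80, then zero-pad to 7 bytes: K' = 03 80 00 00 00 00 00.
K' ⊕ ipad = 35 b6 36 36 36 36 36.  K' ⊕ opad = 5f dc 5c 5c 5c 5c 5c.
Inner input = (K'⊕ipad) ∥ m = 35 b6 36 36 36 36 36 ∥ 1c 8f 06.
Inner hash: sum = 53+182+54+54+54+54+54+28+143+6 = 682 → 02 aa.
Outer input = (K'⊕opad) ∥ inner = 5f dc 5c 5c 5c 5c 5c ∥ 02 aa.
Outer hash (tag): sum = 95+220+92+92+92+92+92+2+170 = 947 → 03 b3.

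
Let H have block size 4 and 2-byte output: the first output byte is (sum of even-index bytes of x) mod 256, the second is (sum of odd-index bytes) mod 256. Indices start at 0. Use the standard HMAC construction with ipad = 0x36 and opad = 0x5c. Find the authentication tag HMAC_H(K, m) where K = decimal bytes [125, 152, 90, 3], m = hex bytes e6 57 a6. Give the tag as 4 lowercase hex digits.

Key decimal bytes [125, 152, 90, 3] = 7d 98 5a 03 is exactly B = 4 bytes: K' = 7d 98 5a 03.
K' ⊕ ipad = 4b ae 6c 35.  K' ⊕ opad = 21 c4 06 5f.
Inner input = (K'⊕ipad) ∥ m = 4b ae 6c 35 ∥ e6 57 a6.
Inner hash: even-index sum = 579 mod 256 = 67; odd-index sum = 314 mod 256 = 58 → 43 3a.
Outer input = (K'⊕opad) ∥ inner = 21 c4 06 5f ∥ 43 3a.
Outer hash (tag): even-index sum = 106 mod 256 = 106; odd-index sum = 349 mod 256 = 93 → 6a 5d.

6a5d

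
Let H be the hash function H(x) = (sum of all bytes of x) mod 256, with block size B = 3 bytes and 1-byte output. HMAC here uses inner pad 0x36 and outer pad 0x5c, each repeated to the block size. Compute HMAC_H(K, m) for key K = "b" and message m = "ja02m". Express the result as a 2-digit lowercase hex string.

50

Key "b" = 62 is 1 byte ≤ B = 3; zero-pad to 3 bytes: K' = 62 00 00.
K' ⊕ ipad = 54 36 36.  K' ⊕ opad = 3e 5c 5c.
Inner input = (K'⊕ipad) ∥ m = 54 36 36 ∥ 6a 61 30 32 6d.
Inner hash: sum = 84+54+54+106+97+48+50+109 = 602; mod 256 = 90 → 5a.
Outer input = (K'⊕opad) ∥ inner = 3e 5c 5c ∥ 5a.
Outer hash (tag): sum = 62+92+92+90 = 336; mod 256 = 80 → 50.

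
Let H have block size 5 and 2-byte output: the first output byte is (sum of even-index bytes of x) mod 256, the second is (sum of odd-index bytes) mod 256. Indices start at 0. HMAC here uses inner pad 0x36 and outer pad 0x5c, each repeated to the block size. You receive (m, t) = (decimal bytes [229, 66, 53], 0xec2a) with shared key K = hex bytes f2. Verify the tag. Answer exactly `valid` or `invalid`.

valid

Key hex bytes f2 is 1 byte ≤ B = 5; zero-pad to 5 bytes: K' = f2 00 00 00 00.
K' ⊕ ipad = c4 36 36 36 36; K' ⊕ opad = ae 5c 5c 5c 5c.
Inner hash: even-index sum = 370 mod 256 = 114; odd-index sum = 390 mod 256 = 134 → 72 86.
Outer hash (recomputed tag): even-index sum = 492 mod 256 = 236; odd-index sum = 298 mod 256 = 42 → ec 2a.
Recomputed tag = ec2a; claimed = ec2a → match.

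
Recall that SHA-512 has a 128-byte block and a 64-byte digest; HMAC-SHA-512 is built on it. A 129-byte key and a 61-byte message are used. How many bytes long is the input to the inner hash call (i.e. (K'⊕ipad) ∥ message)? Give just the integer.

Key is 129 > 128 bytes, so it is hashed to 64 bytes then zero-padded to 128: |K'| = 128.
Inner input = (K'⊕ipad) ∥ m → 128 + 61 = 189 bytes.

189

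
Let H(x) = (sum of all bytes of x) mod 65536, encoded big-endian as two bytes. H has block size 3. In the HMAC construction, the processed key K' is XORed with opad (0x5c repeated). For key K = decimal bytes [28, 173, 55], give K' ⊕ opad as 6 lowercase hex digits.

Key decimal bytes [28, 173, 55] = 1c ad 37 is exactly B = 3 bytes: K' = 1c ad 37.
XOR each byte with 0x5c: 1c⊕5c=40, ad⊕5c=f1, 37⊕5c=6b.

40f16b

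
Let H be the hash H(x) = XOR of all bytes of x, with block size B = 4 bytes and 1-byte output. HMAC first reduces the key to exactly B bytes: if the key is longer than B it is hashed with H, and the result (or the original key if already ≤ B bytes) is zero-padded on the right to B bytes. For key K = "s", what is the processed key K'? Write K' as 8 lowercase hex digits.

Key "s" = 73 is 1 byte ≤ B = 4; zero-pad to 4 bytes: K' = 73 00 00 00.

73000000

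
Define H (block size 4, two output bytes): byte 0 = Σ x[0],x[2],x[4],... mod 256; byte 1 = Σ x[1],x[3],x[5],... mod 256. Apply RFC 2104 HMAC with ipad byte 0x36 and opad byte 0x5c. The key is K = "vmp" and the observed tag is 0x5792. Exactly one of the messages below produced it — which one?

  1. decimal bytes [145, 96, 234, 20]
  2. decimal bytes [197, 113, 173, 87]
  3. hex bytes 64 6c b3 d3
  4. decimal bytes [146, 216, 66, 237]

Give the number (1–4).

1

Key "vmp" = 76 6d 70 is 3 bytes ≤ B = 4; zero-pad to 4 bytes: K' = 76 6d 70 00.
K' ⊕ ipad = 40 5b 46 36; K' ⊕ opad = 2a 31 2c 5c.
m1: inner = H(40 5b 46 36 91 60 ea 14) = 01 05; tag = H(2a 31 2c 5c 01 05) = 5792 ← matches
m2: inner = H(40 5b 46 36 c5 71 ad 57) = f8 59; tag = H(2a 31 2c 5c f8 59) = 4ee6
m3: inner = H(40 5b 46 36 64 6c b3 d3) = 9d d0; tag = H(2a 31 2c 5c 9d d0) = f35d
m4: inner = H(40 5b 46 36 92 d8 42 ed) = 5a 56; tag = H(2a 31 2c 5c 5a 56) = b0e3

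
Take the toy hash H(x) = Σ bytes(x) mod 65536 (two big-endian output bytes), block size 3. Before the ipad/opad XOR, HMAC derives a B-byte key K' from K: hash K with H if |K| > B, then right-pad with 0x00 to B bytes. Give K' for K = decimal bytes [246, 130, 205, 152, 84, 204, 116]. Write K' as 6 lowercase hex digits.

047100

|K| = 7 > B = 3, so first hash the key.
H(K): sum = 246+130+205+152+84+204+116 = 1137 → 04 71.
Zero-pad H(K) = 04 71 to 3 bytes: K' = 04 71 00.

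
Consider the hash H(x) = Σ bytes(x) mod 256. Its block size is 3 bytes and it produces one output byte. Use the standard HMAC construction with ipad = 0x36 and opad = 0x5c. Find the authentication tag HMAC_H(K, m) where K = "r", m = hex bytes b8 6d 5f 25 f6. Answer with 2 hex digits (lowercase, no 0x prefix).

Key "r" = 72 is 1 byte ≤ B = 3; zero-pad to 3 bytes: K' = 72 00 00.
K' ⊕ ipad = 44 36 36.  K' ⊕ opad = 2e 5c 5c.
Inner input = (K'⊕ipad) ∥ m = 44 36 36 ∥ b8 6d 5f 25 f6.
Inner hash: sum = 68+54+54+184+109+95+37+246 = 847; mod 256 = 79 → 4f.
Outer input = (K'⊕opad) ∥ inner = 2e 5c 5c ∥ 4f.
Outer hash (tag): sum = 46+92+92+79 = 309; mod 256 = 53 → 35.

35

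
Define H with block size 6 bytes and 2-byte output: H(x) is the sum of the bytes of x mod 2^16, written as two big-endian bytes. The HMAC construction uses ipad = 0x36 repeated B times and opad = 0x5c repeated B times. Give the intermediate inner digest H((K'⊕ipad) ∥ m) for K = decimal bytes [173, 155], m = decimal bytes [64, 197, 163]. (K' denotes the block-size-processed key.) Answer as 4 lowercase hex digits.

03c8

Key decimal bytes [173, 155] = ad 9b is 2 bytes ≤ B = 6; zero-pad to 6 bytes: K' = ad 9b 00 00 00 00.
K' ⊕ ipad = 9b ad 36 36 36 36.
Inner input = 9b ad 36 36 36 36 ∥ 40 c5 a3.
Inner hash: sum = 155+173+54+54+54+54+64+197+163 = 968 → 03 c8.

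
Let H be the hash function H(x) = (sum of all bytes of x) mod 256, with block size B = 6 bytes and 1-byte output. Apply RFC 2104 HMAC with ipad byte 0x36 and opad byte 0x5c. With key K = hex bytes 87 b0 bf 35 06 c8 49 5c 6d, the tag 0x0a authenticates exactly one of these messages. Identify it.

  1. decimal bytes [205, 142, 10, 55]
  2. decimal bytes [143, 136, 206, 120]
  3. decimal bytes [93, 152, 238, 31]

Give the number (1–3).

Key hex bytes 87 b0 bf 35 06 c8 49 5c 6d is 9 bytes > B = 6, so hash it first: H(key) = 0b, then zero-pad to 6 bytes: K' = 0b 00 00 00 00 00.
K' ⊕ ipad = 3d 36 36 36 36 36; K' ⊕ opad = 57 5c 5c 5c 5c 5c.
m1: inner = H(3d 36 36 36 36 36 cd 8e 0a 37) = e7; tag = H(57 5c 5c 5c 5c 5c e7) = 0a ← matches
m2: inner = H(3d 36 36 36 36 36 8f 88 ce 78) = a8; tag = H(57 5c 5c 5c 5c 5c a8) = cb
m3: inner = H(3d 36 36 36 36 36 5d 98 ee 1f) = 4d; tag = H(57 5c 5c 5c 5c 5c 4d) = 70

1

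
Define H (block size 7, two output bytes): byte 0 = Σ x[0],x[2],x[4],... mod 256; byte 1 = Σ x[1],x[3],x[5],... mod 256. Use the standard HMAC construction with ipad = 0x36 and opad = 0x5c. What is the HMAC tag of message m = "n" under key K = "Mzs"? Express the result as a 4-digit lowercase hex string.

1e0a

Key "Mzs" = 4d 7a 73 is 3 bytes ≤ B = 7; zero-pad to 7 bytes: K' = 4d 7a 73 00 00 00 00.
K' ⊕ ipad = 7b 4c 45 36 36 36 36.  K' ⊕ opad = 11 26 2f 5c 5c 5c 5c.
Inner input = (K'⊕ipad) ∥ m = 7b 4c 45 36 36 36 36 ∥ 6e.
Inner hash: even-index sum = 300 mod 256 = 44; odd-index sum = 294 mod 256 = 38 → 2c 26.
Outer input = (K'⊕opad) ∥ inner = 11 26 2f 5c 5c 5c 5c ∥ 2c 26.
Outer hash (tag): even-index sum = 286 mod 256 = 30; odd-index sum = 266 mod 256 = 10 → 1e 0a.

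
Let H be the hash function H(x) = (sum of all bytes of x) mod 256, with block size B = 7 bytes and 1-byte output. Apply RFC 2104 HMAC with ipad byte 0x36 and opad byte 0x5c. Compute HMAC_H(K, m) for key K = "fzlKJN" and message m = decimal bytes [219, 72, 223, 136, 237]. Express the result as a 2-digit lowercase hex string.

3f

Key "fzlKJN" = 66 7a 6c 4b 4a 4e is 6 bytes ≤ B = 7; zero-pad to 7 bytes: K' = 66 7a 6c 4b 4a 4e 00.
K' ⊕ ipad = 50 4c 5a 7d 7c 78 36.  K' ⊕ opad = 3a 26 30 17 16 12 5c.
Inner input = (K'⊕ipad) ∥ m = 50 4c 5a 7d 7c 78 36 ∥ db 48 df 88 ed.
Inner hash: sum = 80+76+90+125+124+120+54+219+72+223+136+237 = 1556; mod 256 = 20 → 14.
Outer input = (K'⊕opad) ∥ inner = 3a 26 30 17 16 12 5c ∥ 14.
Outer hash (tag): sum = 58+38+48+23+22+18+92+20 = 319; mod 256 = 63 → 3f.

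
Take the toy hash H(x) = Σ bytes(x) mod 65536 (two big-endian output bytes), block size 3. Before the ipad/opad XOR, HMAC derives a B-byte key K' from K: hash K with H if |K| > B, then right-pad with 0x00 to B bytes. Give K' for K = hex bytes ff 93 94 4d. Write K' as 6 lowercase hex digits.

|K| = 4 > B = 3, so first hash the key.
H(K): sum = 255+147+148+77 = 627 → 02 73.
Zero-pad H(K) = 02 73 to 3 bytes: K' = 02 73 00.

027300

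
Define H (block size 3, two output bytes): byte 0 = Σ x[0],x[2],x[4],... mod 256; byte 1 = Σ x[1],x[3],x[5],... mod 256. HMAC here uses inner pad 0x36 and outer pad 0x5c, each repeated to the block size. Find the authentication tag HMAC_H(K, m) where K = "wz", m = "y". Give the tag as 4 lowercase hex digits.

4c9d

Key "wz" = 77 7a is 2 bytes ≤ B = 3; zero-pad to 3 bytes: K' = 77 7a 00.
K' ⊕ ipad = 41 4c 36.  K' ⊕ opad = 2b 26 5c.
Inner input = (K'⊕ipad) ∥ m = 41 4c 36 ∥ 79.
Inner hash: even-index sum = 119 mod 256 = 119; odd-index sum = 197 mod 256 = 197 → 77 c5.
Outer input = (K'⊕opad) ∥ inner = 2b 26 5c ∥ 77 c5.
Outer hash (tag): even-index sum = 332 mod 256 = 76; odd-index sum = 157 mod 256 = 157 → 4c 9d.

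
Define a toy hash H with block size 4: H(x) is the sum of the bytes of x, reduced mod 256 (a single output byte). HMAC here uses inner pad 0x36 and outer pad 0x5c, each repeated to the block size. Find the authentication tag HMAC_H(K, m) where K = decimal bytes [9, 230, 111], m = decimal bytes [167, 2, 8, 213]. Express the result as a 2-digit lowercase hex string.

c2

Key decimal bytes [9, 230, 111] = 09 e6 6f is 3 bytes ≤ B = 4; zero-pad to 4 bytes: K' = 09 e6 6f 00.
K' ⊕ ipad = 3f d0 59 36.  K' ⊕ opad = 55 ba 33 5c.
Inner input = (K'⊕ipad) ∥ m = 3f d0 59 36 ∥ a7 02 08 d5.
Inner hash: sum = 63+208+89+54+167+2+8+213 = 804; mod 256 = 36 → 24.
Outer input = (K'⊕opad) ∥ inner = 55 ba 33 5c ∥ 24.
Outer hash (tag): sum = 85+186+51+92+36 = 450; mod 256 = 194 → c2.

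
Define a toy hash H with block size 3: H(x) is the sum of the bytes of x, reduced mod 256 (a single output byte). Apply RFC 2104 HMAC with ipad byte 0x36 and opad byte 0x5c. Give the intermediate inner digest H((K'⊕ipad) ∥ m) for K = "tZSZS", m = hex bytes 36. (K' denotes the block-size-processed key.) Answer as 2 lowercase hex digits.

9a

Key "tZSZS" = 74 5a 53 5a 53 is 5 bytes > B = 3, so hash it first: H(key) = ce, then zero-pad to 3 bytes: K' = ce 00 00.
K' ⊕ ipad = f8 36 36.
Inner input = f8 36 36 ∥ 36.
Inner hash: sum = 248+54+54+54 = 410; mod 256 = 154 → 9a.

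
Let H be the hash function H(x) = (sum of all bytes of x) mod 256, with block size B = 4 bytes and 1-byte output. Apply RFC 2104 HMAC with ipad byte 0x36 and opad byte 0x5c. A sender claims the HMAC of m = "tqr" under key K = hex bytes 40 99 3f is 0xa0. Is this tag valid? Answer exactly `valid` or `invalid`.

invalid

Key hex bytes 40 99 3f is 3 bytes ≤ B = 4; zero-pad to 4 bytes: K' = 40 99 3f 00.
K' ⊕ ipad = 76 af 09 36; K' ⊕ opad = 1c c5 63 5c.
Inner hash: sum = 118+175+9+54+116+113+114 = 699; mod 256 = 187 → bb.
Outer hash (recomputed tag): sum = 28+197+99+92+187 = 603; mod 256 = 91 → 5b.
Recomputed tag = 5b; claimed = a0 → mismatch.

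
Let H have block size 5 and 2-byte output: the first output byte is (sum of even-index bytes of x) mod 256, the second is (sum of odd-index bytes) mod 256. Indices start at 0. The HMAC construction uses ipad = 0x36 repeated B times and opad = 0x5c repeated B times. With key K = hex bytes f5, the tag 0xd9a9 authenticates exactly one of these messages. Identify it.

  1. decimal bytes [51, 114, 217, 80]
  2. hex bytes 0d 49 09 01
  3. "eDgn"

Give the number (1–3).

Key hex bytes f5 is 1 byte ≤ B = 5; zero-pad to 5 bytes: K' = f5 00 00 00 00.
K' ⊕ ipad = c3 36 36 36 36; K' ⊕ opad = a9 5c 5c 5c 5c.
m1: inner = H(c3 36 36 36 36 33 72 d9 50) = f1 78; tag = H(a9 5c 5c 5c 5c f1 78) = d9a9 ← matches
m2: inner = H(c3 36 36 36 36 0d 49 09 01) = 79 82; tag = H(a9 5c 5c 5c 5c 79 82) = e331
m3: inner = H(c3 36 36 36 36 65 44 67 6e) = e1 38; tag = H(a9 5c 5c 5c 5c e1 38) = 9999

1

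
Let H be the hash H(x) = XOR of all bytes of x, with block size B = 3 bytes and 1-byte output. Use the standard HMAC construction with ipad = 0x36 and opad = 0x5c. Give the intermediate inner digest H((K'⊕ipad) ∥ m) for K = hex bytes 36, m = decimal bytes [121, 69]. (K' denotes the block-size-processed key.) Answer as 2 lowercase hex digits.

3c

Key hex bytes 36 is 1 byte ≤ B = 3; zero-pad to 3 bytes: K' = 36 00 00.
K' ⊕ ipad = 00 36 36.
Inner input = 00 36 36 ∥ 79 45.
Inner hash: XOR 00⊕36⊕36⊕79⊕45 = 3c.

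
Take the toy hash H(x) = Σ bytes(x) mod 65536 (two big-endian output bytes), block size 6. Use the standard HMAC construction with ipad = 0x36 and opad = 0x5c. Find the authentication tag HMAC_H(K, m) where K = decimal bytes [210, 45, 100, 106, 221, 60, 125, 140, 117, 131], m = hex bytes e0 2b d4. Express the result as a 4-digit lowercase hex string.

Key decimal bytes [210, 45, 100, 106, 221, 60, 125, 140, 117, 131] = d2 2d 64 6a dd 3c 7d 8c 75 83 is 10 bytes > B = 6, so hash it first: H(key) = 04 e7, then zero-pad to 6 bytes: K' = 04 e7 00 00 00 00.
K' ⊕ ipad = 32 d1 36 36 36 36.  K' ⊕ opad = 58 bb 5c 5c 5c 5c.
Inner input = (K'⊕ipad) ∥ m = 32 d1 36 36 36 36 ∥ e0 2b d4.
Inner hash: sum = 50+209+54+54+54+54+224+43+212 = 954 → 03 ba.
Outer input = (K'⊕opad) ∥ inner = 58 bb 5c 5c 5c 5c ∥ 03 ba.
Outer hash (tag): sum = 88+187+92+92+92+92+3+186 = 832 → 03 40.

0340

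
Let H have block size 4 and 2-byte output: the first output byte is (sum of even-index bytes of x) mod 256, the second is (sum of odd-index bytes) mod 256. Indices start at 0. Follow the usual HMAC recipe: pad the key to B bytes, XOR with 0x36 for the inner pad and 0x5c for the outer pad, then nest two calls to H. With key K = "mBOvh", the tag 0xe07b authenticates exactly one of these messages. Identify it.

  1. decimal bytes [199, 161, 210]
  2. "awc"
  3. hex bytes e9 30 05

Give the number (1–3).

2

Key "mBOvh" = 6d 42 4f 76 68 is 5 bytes > B = 4, so hash it first: H(key) = 24 b8, then zero-pad to 4 bytes: K' = 24 b8 00 00.
K' ⊕ ipad = 12 8e 36 36; K' ⊕ opad = 78 e4 5c 5c.
m1: inner = H(12 8e 36 36 c7 a1 d2) = e1 65; tag = H(78 e4 5c 5c e1 65) = b5a5
m2: inner = H(12 8e 36 36 61 77 63) = 0c 3b; tag = H(78 e4 5c 5c 0c 3b) = e07b ← matches
m3: inner = H(12 8e 36 36 e9 30 05) = 36 f4; tag = H(78 e4 5c 5c 36 f4) = 0a34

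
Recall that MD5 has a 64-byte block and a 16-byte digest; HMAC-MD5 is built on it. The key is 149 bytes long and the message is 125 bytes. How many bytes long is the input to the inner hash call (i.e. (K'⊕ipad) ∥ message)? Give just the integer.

189

Key is 149 > 64 bytes, so it is hashed to 16 bytes then zero-padded to 64: |K'| = 64.
Inner input = (K'⊕ipad) ∥ m → 64 + 125 = 189 bytes.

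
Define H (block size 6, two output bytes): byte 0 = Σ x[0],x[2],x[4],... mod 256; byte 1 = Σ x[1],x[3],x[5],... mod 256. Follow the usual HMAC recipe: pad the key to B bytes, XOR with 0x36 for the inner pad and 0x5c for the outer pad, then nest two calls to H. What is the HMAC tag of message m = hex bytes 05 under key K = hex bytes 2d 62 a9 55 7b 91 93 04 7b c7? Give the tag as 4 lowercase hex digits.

9598

Key hex bytes 2d 62 a9 55 7b 91 93 04 7b c7 is 10 bytes > B = 6, so hash it first: H(key) = 5f 13, then zero-pad to 6 bytes: K' = 5f 13 00 00 00 00.
K' ⊕ ipad = 69 25 36 36 36 36.  K' ⊕ opad = 03 4f 5c 5c 5c 5c.
Inner input = (K'⊕ipad) ∥ m = 69 25 36 36 36 36 ∥ 05.
Inner hash: even-index sum = 218 mod 256 = 218; odd-index sum = 145 mod 256 = 145 → da 91.
Outer input = (K'⊕opad) ∥ inner = 03 4f 5c 5c 5c 5c ∥ da 91.
Outer hash (tag): even-index sum = 405 mod 256 = 149; odd-index sum = 408 mod 256 = 152 → 95 98.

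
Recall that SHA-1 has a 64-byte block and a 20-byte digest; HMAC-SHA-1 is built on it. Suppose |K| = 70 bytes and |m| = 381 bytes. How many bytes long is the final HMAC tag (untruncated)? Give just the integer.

20

The tag is one SHA-1 digest: 20 bytes.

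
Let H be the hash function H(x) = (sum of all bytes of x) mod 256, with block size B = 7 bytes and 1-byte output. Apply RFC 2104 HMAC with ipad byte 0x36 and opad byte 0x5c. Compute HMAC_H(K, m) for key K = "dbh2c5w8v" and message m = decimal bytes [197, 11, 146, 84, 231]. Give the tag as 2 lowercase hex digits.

Key "dbh2c5w8v" = 64 62 68 32 63 35 77 38 76 is 9 bytes > B = 7, so hash it first: H(key) = 1d, then zero-pad to 7 bytes: K' = 1d 00 00 00 00 00 00.
K' ⊕ ipad = 2b 36 36 36 36 36 36.  K' ⊕ opad = 41 5c 5c 5c 5c 5c 5c.
Inner input = (K'⊕ipad) ∥ m = 2b 36 36 36 36 36 36 ∥ c5 0b 92 54 e7.
Inner hash: sum = 43+54+54+54+54+54+54+197+11+146+84+231 = 1036; mod 256 = 12 → 0c.
Outer input = (K'⊕opad) ∥ inner = 41 5c 5c 5c 5c 5c 5c ∥ 0c.
Outer hash (tag): sum = 65+92+92+92+92+92+92+12 = 629; mod 256 = 117 → 75.

75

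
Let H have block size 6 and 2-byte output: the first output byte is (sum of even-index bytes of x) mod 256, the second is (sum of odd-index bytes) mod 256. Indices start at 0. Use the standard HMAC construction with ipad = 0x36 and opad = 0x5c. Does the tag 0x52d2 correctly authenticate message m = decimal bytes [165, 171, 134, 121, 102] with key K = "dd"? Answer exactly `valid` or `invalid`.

invalid

Key "dd" = 64 64 is 2 bytes ≤ B = 6; zero-pad to 6 bytes: K' = 64 64 00 00 00 00.
K' ⊕ ipad = 52 52 36 36 36 36; K' ⊕ opad = 38 38 5c 5c 5c 5c.
Inner hash: even-index sum = 591 mod 256 = 79; odd-index sum = 482 mod 256 = 226 → 4f e2.
Outer hash (recomputed tag): even-index sum = 319 mod 256 = 63; odd-index sum = 466 mod 256 = 210 → 3f d2.
Recomputed tag = 3fd2; claimed = 52d2 → mismatch.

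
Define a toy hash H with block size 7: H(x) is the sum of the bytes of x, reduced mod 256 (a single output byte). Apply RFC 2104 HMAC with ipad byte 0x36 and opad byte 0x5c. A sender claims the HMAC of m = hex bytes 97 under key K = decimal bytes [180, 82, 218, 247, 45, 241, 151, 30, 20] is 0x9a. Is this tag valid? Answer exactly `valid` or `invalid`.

invalid

Key decimal bytes [180, 82, 218, 247, 45, 241, 151, 30, 20] = b4 52 da f7 2d f1 97 1e 14 is 9 bytes > B = 7, so hash it first: H(key) = be, then zero-pad to 7 bytes: K' = be 00 00 00 00 00 00.
K' ⊕ ipad = 88 36 36 36 36 36 36; K' ⊕ opad = e2 5c 5c 5c 5c 5c 5c.
Inner hash: sum = 136+54+54+54+54+54+54+151 = 611; mod 256 = 99 → 63.
Outer hash (recomputed tag): sum = 226+92+92+92+92+92+92+99 = 877; mod 256 = 109 → 6d.
Recomputed tag = 6d; claimed = 9a → mismatch.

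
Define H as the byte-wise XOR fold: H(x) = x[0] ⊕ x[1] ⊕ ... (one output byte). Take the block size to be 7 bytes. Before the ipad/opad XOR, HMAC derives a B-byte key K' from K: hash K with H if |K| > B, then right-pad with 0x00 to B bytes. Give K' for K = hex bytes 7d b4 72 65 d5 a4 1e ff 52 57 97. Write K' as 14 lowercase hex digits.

|K| = 11 > B = 7, so first hash the key.
H(K): XOR 7d⊕b4⊕72⊕65⊕d5⊕a4⊕1e⊕ff⊕52⊕57⊕97 = dc.
Zero-pad H(K) = dc to 7 bytes: K' = dc 00 00 00 00 00 00.

dc000000000000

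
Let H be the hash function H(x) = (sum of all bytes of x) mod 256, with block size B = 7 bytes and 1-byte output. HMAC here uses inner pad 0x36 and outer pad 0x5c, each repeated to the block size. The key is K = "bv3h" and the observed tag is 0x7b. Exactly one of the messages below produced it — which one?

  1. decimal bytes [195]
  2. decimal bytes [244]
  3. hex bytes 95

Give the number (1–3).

1

Key "bv3h" = 62 76 33 68 is 4 bytes ≤ B = 7; zero-pad to 7 bytes: K' = 62 76 33 68 00 00 00.
K' ⊕ ipad = 54 40 05 5e 36 36 36; K' ⊕ opad = 3e 2a 6f 34 5c 5c 5c.
m1: inner = H(54 40 05 5e 36 36 36 c3) = 5c; tag = H(3e 2a 6f 34 5c 5c 5c 5c) = 7b ← matches
m2: inner = H(54 40 05 5e 36 36 36 f4) = 8d; tag = H(3e 2a 6f 34 5c 5c 5c 8d) = ac
m3: inner = H(54 40 05 5e 36 36 36 95) = 2e; tag = H(3e 2a 6f 34 5c 5c 5c 2e) = 4d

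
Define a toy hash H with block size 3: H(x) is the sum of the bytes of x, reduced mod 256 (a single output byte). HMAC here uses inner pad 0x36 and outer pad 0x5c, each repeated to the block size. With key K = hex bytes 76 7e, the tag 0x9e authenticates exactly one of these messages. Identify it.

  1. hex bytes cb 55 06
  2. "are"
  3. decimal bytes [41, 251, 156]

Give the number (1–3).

2

Key hex bytes 76 7e is 2 bytes ≤ B = 3; zero-pad to 3 bytes: K' = 76 7e 00.
K' ⊕ ipad = 40 48 36; K' ⊕ opad = 2a 22 5c.
m1: inner = H(40 48 36 cb 55 06) = e4; tag = H(2a 22 5c e4) = 8c
m2: inner = H(40 48 36 61 72 65) = f6; tag = H(2a 22 5c f6) = 9e ← matches
m3: inner = H(40 48 36 29 fb 9c) = 7e; tag = H(2a 22 5c 7e) = 26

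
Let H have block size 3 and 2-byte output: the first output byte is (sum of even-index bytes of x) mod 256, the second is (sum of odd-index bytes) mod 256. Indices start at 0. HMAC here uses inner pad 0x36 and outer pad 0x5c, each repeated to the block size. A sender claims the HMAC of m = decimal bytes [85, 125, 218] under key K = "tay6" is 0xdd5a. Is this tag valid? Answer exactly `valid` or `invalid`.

Key "tay6" = 74 61 79 36 is 4 bytes > B = 3, so hash it first: H(key) = ed 97, then zero-pad to 3 bytes: K' = ed 97 00.
K' ⊕ ipad = db a1 36; K' ⊕ opad = b1 cb 5c.
Inner hash: even-index sum = 398 mod 256 = 142; odd-index sum = 464 mod 256 = 208 → 8e d0.
Outer hash (recomputed tag): even-index sum = 477 mod 256 = 221; odd-index sum = 345 mod 256 = 89 → dd 59.
Recomputed tag = dd59; claimed = dd5a → mismatch.

invalid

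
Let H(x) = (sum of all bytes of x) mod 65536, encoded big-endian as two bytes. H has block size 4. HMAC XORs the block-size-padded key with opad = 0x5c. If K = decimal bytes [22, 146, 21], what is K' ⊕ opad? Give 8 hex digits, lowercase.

4ace495c

Key decimal bytes [22, 146, 21] = 16 92 15 is 3 bytes ≤ B = 4; zero-pad to 4 bytes: K' = 16 92 15 00.
XOR each byte with 0x5c: 16⊕5c=4a, 92⊕5c=ce, 15⊕5c=49, 00⊕5c=5c.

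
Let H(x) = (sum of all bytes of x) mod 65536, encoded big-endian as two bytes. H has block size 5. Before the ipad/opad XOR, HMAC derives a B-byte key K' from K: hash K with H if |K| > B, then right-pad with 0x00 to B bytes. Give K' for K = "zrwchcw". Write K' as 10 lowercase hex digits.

0308000000

|K| = 7 > B = 5, so first hash the key.
H(K): sum = 122+114+119+99+104+99+119 = 776 → 03 08.
Zero-pad H(K) = 03 08 to 5 bytes: K' = 03 08 00 00 00.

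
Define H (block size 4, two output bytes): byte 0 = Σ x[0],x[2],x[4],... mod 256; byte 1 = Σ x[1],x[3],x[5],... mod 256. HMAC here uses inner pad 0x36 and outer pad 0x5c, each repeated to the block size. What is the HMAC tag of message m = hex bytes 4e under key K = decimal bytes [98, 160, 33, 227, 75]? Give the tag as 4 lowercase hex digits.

Key decimal bytes [98, 160, 33, 227, 75] = 62 a0 21 e3 4b is 5 bytes > B = 4, so hash it first: H(key) = ce 83, then zero-pad to 4 bytes: K' = ce 83 00 00.
K' ⊕ ipad = f8 b5 36 36.  K' ⊕ opad = 92 df 5c 5c.
Inner input = (K'⊕ipad) ∥ m = f8 b5 36 36 ∥ 4e.
Inner hash: even-index sum = 380 mod 256 = 124; odd-index sum = 235 mod 256 = 235 → 7c eb.
Outer input = (K'⊕opad) ∥ inner = 92 df 5c 5c ∥ 7c eb.
Outer hash (tag): even-index sum = 362 mod 256 = 106; odd-index sum = 550 mod 256 = 38 → 6a 26.

6a26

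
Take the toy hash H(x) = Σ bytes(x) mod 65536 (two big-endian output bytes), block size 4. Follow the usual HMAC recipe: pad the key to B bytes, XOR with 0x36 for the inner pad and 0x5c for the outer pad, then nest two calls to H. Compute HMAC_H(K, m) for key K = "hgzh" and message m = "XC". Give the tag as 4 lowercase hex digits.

01be

Key "hgzh" = 68 67 7a 68 is exactly B = 4 bytes: K' = 68 67 7a 68.
K' ⊕ ipad = 5e 51 4c 5e.  K' ⊕ opad = 34 3b 26 34.
Inner input = (K'⊕ipad) ∥ m = 5e 51 4c 5e ∥ 58 43.
Inner hash: sum = 94+81+76+94+88+67 = 500 → 01 f4.
Outer input = (K'⊕opad) ∥ inner = 34 3b 26 34 ∥ 01 f4.
Outer hash (tag): sum = 52+59+38+52+1+244 = 446 → 01 be.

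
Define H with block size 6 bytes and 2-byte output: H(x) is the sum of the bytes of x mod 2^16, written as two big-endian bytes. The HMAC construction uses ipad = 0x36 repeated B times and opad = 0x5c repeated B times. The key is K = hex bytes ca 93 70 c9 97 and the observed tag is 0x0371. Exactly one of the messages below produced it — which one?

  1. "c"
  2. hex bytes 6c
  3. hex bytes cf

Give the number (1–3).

Key hex bytes ca 93 70 c9 97 is 5 bytes ≤ B = 6; zero-pad to 6 bytes: K' = ca 93 70 c9 97 00.
K' ⊕ ipad = fc a5 46 ff a1 36; K' ⊕ opad = 96 cf 2c 95 cb 5c.
m1: inner = H(fc a5 46 ff a1 36 63) = 04 20; tag = H(96 cf 2c 95 cb 5c 04 20) = 0371 ← matches
m2: inner = H(fc a5 46 ff a1 36 6c) = 04 29; tag = H(96 cf 2c 95 cb 5c 04 29) = 037a
m3: inner = H(fc a5 46 ff a1 36 cf) = 04 8c; tag = H(96 cf 2c 95 cb 5c 04 8c) = 03dd

1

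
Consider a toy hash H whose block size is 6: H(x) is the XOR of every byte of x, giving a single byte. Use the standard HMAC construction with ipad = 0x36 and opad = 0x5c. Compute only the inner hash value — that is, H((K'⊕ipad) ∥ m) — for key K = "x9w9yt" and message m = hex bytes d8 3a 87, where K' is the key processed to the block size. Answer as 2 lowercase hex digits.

67

Key "x9w9yt" = 78 39 77 39 79 74 is exactly B = 6 bytes: K' = 78 39 77 39 79 74.
K' ⊕ ipad = 4e 0f 41 0f 4f 42.
Inner input = 4e 0f 41 0f 4f 42 ∥ d8 3a 87.
Inner hash: XOR 4e⊕0f⊕41⊕0f⊕4f⊕42⊕d8⊕3a⊕87 = 67.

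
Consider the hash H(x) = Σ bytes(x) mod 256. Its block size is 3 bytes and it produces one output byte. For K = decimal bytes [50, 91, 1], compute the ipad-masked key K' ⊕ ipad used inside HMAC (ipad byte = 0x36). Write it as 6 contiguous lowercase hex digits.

046d37

Key decimal bytes [50, 91, 1] = 32 5b 01 is exactly B = 3 bytes: K' = 32 5b 01.
XOR each byte with 0x36: 32⊕36=04, 5b⊕36=6d, 01⊕36=37.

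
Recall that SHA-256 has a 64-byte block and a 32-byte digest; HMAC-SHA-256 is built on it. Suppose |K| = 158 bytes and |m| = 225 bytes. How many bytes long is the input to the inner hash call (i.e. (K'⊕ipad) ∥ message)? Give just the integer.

Key is 158 > 64 bytes, so it is hashed to 32 bytes then zero-padded to 64: |K'| = 64.
Inner input = (K'⊕ipad) ∥ m → 64 + 225 = 289 bytes.

289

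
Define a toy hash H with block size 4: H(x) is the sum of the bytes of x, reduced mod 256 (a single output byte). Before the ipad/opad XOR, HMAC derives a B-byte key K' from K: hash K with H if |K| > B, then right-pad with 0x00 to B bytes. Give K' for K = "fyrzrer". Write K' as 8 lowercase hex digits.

|K| = 7 > B = 4, so first hash the key.
H(K): sum = 102+121+114+122+114+101+114 = 788; mod 256 = 20 → 14.
Zero-pad H(K) = 14 to 4 bytes: K' = 14 00 00 00.

14000000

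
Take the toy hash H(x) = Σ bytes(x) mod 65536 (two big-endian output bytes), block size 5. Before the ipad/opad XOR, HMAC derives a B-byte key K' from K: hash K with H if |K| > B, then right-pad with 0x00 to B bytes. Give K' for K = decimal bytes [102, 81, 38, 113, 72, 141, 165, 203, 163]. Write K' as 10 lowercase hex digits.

0436000000

|K| = 9 > B = 5, so first hash the key.
H(K): sum = 102+81+38+113+72+141+165+203+163 = 1078 → 04 36.
Zero-pad H(K) = 04 36 to 5 bytes: K' = 04 36 00 00 00.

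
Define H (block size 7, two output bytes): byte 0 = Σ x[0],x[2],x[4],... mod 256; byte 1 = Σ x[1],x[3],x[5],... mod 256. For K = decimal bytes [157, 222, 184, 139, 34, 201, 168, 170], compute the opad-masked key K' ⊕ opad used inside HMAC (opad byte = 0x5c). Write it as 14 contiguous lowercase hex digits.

Key decimal bytes [157, 222, 184, 139, 34, 201, 168, 170] = 9d de b8 8b 22 c9 a8 aa is 8 bytes > B = 7, so hash it first: H(key) = 1f dc, then zero-pad to 7 bytes: K' = 1f dc 00 00 00 00 00.
XOR each byte with 0x5c: 1f⊕5c=43, dc⊕5c=80, 00⊕5c=5c, 00⊕5c=5c, 00⊕5c=5c, 00⊕5c=5c, 00⊕5c=5c.

43805c5c5c5c5c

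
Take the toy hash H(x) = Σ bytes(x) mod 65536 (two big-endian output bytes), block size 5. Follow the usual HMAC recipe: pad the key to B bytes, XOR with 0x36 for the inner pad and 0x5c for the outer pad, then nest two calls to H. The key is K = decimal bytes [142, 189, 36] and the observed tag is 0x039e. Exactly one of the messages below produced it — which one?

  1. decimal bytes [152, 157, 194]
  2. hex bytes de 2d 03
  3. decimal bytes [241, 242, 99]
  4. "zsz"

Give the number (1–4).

1

Key decimal bytes [142, 189, 36] = 8e bd 24 is 3 bytes ≤ B = 5; zero-pad to 5 bytes: K' = 8e bd 24 00 00.
K' ⊕ ipad = b8 8b 12 36 36; K' ⊕ opad = d2 e1 78 5c 5c.
m1: inner = H(b8 8b 12 36 36 98 9d c2) = 03 b8; tag = H(d2 e1 78 5c 5c 03 b8) = 039e ← matches
m2: inner = H(b8 8b 12 36 36 de 2d 03) = 02 cf; tag = H(d2 e1 78 5c 5c 02 cf) = 03b4
m3: inner = H(b8 8b 12 36 36 f1 f2 63) = 04 07; tag = H(d2 e1 78 5c 5c 04 07) = 02ee
m4: inner = H(b8 8b 12 36 36 7a 73 7a) = 03 28; tag = H(d2 e1 78 5c 5c 03 28) = 030e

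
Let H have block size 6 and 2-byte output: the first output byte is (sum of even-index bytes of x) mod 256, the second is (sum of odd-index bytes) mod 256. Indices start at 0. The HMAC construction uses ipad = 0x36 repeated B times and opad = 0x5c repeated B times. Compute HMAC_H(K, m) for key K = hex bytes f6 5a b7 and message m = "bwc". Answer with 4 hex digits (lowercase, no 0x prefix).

Key hex bytes f6 5a b7 is 3 bytes ≤ B = 6; zero-pad to 6 bytes: K' = f6 5a b7 00 00 00.
K' ⊕ ipad = c0 6c 81 36 36 36.  K' ⊕ opad = aa 06 eb 5c 5c 5c.
Inner input = (K'⊕ipad) ∥ m = c0 6c 81 36 36 36 ∥ 62 77 63.
Inner hash: even-index sum = 572 mod 256 = 60; odd-index sum = 335 mod 256 = 79 → 3c 4f.
Outer input = (K'⊕opad) ∥ inner = aa 06 eb 5c 5c 5c ∥ 3c 4f.
Outer hash (tag): even-index sum = 557 mod 256 = 45; odd-index sum = 269 mod 256 = 13 → 2d 0d.

2d0d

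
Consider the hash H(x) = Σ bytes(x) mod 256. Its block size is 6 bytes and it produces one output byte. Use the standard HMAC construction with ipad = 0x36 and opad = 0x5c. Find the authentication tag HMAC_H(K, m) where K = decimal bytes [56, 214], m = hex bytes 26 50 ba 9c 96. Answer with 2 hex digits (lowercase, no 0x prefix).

86

Key decimal bytes [56, 214] = 38 d6 is 2 bytes ≤ B = 6; zero-pad to 6 bytes: K' = 38 d6 00 00 00 00.
K' ⊕ ipad = 0e e0 36 36 36 36.  K' ⊕ opad = 64 8a 5c 5c 5c 5c.
Inner input = (K'⊕ipad) ∥ m = 0e e0 36 36 36 36 ∥ 26 50 ba 9c 96.
Inner hash: sum = 14+224+54+54+54+54+38+80+186+156+150 = 1064; mod 256 = 40 → 28.
Outer input = (K'⊕opad) ∥ inner = 64 8a 5c 5c 5c 5c ∥ 28.
Outer hash (tag): sum = 100+138+92+92+92+92+40 = 646; mod 256 = 134 → 86.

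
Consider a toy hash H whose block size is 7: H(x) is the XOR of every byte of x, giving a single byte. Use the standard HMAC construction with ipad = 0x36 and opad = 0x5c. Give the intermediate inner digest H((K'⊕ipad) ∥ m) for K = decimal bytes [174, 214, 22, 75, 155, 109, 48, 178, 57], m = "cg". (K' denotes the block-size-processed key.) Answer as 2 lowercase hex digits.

Key decimal bytes [174, 214, 22, 75, 155, 109, 48, 178, 57] = ae d6 16 4b 9b 6d 30 b2 39 is 9 bytes > B = 7, so hash it first: H(key) = 68, then zero-pad to 7 bytes: K' = 68 00 00 00 00 00 00.
K' ⊕ ipad = 5e 36 36 36 36 36 36.
Inner input = 5e 36 36 36 36 36 36 ∥ 63 67.
Inner hash: XOR 5e⊕36⊕36⊕36⊕36⊕36⊕36⊕63⊕67 = 5a.

5a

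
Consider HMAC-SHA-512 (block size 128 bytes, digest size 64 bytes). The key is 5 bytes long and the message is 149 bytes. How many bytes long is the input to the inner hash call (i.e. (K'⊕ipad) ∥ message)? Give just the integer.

277

Key is 5 ≤ 128 bytes, zero-padded: |K'| = 128.
Inner input = (K'⊕ipad) ∥ m → 128 + 149 = 277 bytes.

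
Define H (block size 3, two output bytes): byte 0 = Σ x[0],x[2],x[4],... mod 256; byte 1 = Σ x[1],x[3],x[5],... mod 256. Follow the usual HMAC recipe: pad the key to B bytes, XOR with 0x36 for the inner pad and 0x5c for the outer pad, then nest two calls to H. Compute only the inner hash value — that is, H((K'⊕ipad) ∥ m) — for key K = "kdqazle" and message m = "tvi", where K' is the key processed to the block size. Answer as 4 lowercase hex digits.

39e4

Key "kdqazle" = 6b 64 71 61 7a 6c 65 is 7 bytes > B = 3, so hash it first: H(key) = bb 31, then zero-pad to 3 bytes: K' = bb 31 00.
K' ⊕ ipad = 8d 07 36.
Inner input = 8d 07 36 ∥ 74 76 69.
Inner hash: even-index sum = 313 mod 256 = 57; odd-index sum = 228 mod 256 = 228 → 39 e4.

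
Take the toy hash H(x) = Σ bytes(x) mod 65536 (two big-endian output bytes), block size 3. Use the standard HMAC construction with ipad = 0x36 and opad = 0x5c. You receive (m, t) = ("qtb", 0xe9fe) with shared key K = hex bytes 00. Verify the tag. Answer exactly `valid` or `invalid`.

invalid

Key hex bytes 00 is 1 byte ≤ B = 3; zero-pad to 3 bytes: K' = 00 00 00.
K' ⊕ ipad = 36 36 36; K' ⊕ opad = 5c 5c 5c.
Inner hash: sum = 54+54+54+113+116+98 = 489 → 01 e9.
Outer hash (recomputed tag): sum = 92+92+92+1+233 = 510 → 01 fe.
Recomputed tag = 01fe; claimed = e9fe → mismatch.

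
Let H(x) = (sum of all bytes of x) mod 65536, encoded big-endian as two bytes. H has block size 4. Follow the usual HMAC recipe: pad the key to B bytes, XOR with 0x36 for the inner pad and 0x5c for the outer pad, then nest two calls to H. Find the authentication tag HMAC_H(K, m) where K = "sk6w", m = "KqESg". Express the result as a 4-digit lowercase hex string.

019b

Key "sk6w" = 73 6b 36 77 is exactly B = 4 bytes: K' = 73 6b 36 77.
K' ⊕ ipad = 45 5d 00 41.  K' ⊕ opad = 2f 37 6a 2b.
Inner input = (K'⊕ipad) ∥ m = 45 5d 00 41 ∥ 4b 71 45 53 67.
Inner hash: sum = 69+93+0+65+75+113+69+83+103 = 670 → 02 9e.
Outer input = (K'⊕opad) ∥ inner = 2f 37 6a 2b ∥ 02 9e.
Outer hash (tag): sum = 47+55+106+43+2+158 = 411 → 01 9b.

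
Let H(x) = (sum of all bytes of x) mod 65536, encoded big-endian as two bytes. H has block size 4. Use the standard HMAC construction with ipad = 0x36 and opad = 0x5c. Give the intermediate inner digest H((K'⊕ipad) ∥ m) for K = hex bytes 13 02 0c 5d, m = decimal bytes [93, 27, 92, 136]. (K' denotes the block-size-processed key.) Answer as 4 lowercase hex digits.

Key hex bytes 13 02 0c 5d is exactly B = 4 bytes: K' = 13 02 0c 5d.
K' ⊕ ipad = 25 34 3a 6b.
Inner input = 25 34 3a 6b ∥ 5d 1b 5c 88.
Inner hash: sum = 37+52+58+107+93+27+92+136 = 602 → 02 5a.

025a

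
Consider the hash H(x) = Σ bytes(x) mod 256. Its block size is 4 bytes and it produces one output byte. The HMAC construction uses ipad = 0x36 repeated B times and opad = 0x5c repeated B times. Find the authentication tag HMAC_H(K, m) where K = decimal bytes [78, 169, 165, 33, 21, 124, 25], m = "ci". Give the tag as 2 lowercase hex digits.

Key decimal bytes [78, 169, 165, 33, 21, 124, 25] = 4e a9 a5 21 15 7c 19 is 7 bytes > B = 4, so hash it first: H(key) = 67, then zero-pad to 4 bytes: K' = 67 00 00 00.
K' ⊕ ipad = 51 36 36 36.  K' ⊕ opad = 3b 5c 5c 5c.
Inner input = (K'⊕ipad) ∥ m = 51 36 36 36 ∥ 63 69.
Inner hash: sum = 81+54+54+54+99+105 = 447; mod 256 = 191 → bf.
Outer input = (K'⊕opad) ∥ inner = 3b 5c 5c 5c ∥ bf.
Outer hash (tag): sum = 59+92+92+92+191 = 526; mod 256 = 14 → 0e.

0e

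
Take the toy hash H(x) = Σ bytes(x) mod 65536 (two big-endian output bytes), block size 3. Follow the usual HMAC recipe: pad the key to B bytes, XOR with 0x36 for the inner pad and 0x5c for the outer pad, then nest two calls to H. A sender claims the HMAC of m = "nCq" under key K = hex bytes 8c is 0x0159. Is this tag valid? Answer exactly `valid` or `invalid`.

Key hex bytes 8c is 1 byte ≤ B = 3; zero-pad to 3 bytes: K' = 8c 00 00.
K' ⊕ ipad = ba 36 36; K' ⊕ opad = d0 5c 5c.
Inner hash: sum = 186+54+54+110+67+113 = 584 → 02 48.
Outer hash (recomputed tag): sum = 208+92+92+2+72 = 466 → 01 d2.
Recomputed tag = 01d2; claimed = 0159 → mismatch.

invalid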